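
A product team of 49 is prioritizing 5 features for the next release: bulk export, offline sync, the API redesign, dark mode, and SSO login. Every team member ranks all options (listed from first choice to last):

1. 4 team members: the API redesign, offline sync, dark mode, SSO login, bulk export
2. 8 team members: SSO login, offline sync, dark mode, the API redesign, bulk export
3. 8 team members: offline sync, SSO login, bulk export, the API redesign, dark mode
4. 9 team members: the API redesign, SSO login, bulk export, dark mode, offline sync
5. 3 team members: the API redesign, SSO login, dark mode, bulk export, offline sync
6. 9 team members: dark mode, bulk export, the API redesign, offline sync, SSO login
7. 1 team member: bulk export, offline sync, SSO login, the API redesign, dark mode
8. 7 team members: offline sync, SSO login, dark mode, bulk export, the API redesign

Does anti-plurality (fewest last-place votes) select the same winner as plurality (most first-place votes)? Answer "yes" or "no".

yes

Anti-plurality — last-place votes: bulk export 12, offline sync 12, the API redesign 7, dark mode 9, SSO login 9. Winner: the API redesign.
Plurality — first-place votes: bulk export 1, offline sync 15, the API redesign 16, dark mode 9, SSO login 8. Winner: the API redesign.
The two methods agree.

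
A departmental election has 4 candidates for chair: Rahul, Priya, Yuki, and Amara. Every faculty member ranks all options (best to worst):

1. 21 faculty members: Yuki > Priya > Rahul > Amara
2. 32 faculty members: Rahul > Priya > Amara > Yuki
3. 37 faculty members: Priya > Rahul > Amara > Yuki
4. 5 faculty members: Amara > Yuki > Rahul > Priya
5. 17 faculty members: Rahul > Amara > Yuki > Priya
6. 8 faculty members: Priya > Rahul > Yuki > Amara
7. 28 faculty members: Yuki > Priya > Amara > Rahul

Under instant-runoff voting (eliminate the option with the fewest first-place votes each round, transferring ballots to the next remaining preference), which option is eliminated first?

Amara

Round 1: Rahul 49, Priya 45, Yuki 49, Amara 5. Eliminate Amara.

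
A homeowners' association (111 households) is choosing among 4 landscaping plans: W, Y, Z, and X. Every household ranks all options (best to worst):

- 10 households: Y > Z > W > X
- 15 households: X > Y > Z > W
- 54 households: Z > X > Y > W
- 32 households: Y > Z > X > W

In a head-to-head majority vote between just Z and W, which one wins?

Voters preferring Z to W: 111; preferring W to Z: 0.
Z wins the head-to-head.

Z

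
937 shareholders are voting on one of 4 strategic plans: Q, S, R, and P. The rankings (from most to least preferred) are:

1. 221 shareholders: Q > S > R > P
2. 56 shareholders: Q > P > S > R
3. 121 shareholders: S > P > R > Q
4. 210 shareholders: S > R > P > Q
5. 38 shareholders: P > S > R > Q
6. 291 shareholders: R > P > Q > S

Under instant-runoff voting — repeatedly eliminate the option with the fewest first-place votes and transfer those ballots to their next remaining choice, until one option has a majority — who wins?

Round 1: Q 277, S 331, R 291, P 38. Eliminate P.
Round 2: Q 277, S 369, R 291. Eliminate Q.
Round 3: S 646, R 291. S has a majority.

S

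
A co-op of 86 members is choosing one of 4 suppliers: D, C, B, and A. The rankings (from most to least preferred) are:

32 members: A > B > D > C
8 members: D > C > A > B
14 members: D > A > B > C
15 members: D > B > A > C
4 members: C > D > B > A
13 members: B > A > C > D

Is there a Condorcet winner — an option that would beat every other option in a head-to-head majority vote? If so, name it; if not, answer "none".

A

A vs D: 45–41 for A.
A vs C: 74–12 for A.
A vs B: 54–32 for A.
A beats every other option head-to-head.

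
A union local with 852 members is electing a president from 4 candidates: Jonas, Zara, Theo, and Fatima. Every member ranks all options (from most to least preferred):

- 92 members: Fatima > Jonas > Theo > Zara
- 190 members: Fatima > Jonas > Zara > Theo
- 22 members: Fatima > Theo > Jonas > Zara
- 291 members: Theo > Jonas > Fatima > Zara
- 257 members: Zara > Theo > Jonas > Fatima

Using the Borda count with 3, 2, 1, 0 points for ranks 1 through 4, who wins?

Theo

Jonas: 92·2 + 190·2 + 22·1 + 291·2 + 257·1 = 1425
Zara: 92·0 + 190·1 + 22·0 + 291·0 + 257·3 = 961
Theo: 92·1 + 190·0 + 22·2 + 291·3 + 257·2 = 1523
Fatima: 92·3 + 190·3 + 22·3 + 291·1 + 257·0 = 1203
Theo has the highest Borda score (1523).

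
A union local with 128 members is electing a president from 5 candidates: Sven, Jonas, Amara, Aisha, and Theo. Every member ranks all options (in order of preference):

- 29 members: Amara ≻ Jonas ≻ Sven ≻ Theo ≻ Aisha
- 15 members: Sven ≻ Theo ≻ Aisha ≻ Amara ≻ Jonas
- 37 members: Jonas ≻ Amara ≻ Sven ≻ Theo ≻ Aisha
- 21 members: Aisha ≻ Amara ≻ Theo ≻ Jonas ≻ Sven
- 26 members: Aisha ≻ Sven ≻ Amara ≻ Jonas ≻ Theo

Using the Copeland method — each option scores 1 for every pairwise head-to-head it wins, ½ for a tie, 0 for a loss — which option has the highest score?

Sven: beats Aisha and Theo; loses to Jonas and Amara → score 2.
Jonas: beats Sven, Aisha, and Theo; loses to Amara → score 3.
Amara: beats Sven, Jonas, Aisha, and Theo → score 4.
Aisha: loses to Sven, Jonas, Amara, and Theo → score 0.
Theo: beats Aisha; loses to Sven, Jonas, and Amara → score 1.
Amara has the best pairwise record.

Amara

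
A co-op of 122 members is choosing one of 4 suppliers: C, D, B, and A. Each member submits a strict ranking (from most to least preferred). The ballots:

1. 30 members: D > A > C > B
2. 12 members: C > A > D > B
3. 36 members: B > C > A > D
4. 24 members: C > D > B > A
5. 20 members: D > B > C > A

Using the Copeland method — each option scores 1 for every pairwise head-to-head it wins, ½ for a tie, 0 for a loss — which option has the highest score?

C

C: beats D, B, and A → score 3.
D: beats B and A; loses to C → score 2.
B: beats A; loses to C and D → score 1.
A: loses to C, D, and B → score 0.
C has the best pairwise record.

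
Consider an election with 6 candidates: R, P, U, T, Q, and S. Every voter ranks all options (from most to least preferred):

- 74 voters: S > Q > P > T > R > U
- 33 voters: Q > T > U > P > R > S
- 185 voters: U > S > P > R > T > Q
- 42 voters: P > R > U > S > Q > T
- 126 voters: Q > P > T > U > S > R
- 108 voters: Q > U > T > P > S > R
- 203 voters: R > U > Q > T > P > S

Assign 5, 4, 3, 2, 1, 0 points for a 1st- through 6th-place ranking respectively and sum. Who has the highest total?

U

R: 74·1 + 33·1 + 185·2 + 42·4 + 126·0 + 108·0 + 203·5 = 1660
P: 74·3 + 33·2 + 185·3 + 42·5 + 126·4 + 108·2 + 203·1 = 1976
U: 74·0 + 33·3 + 185·5 + 42·3 + 126·2 + 108·4 + 203·4 = 2646
T: 74·2 + 33·4 + 185·1 + 42·0 + 126·3 + 108·3 + 203·2 = 1573
Q: 74·4 + 33·5 + 185·0 + 42·1 + 126·5 + 108·5 + 203·3 = 2282
S: 74·5 + 33·0 + 185·4 + 42·2 + 126·1 + 108·1 + 203·0 = 1428
U has the highest Borda score (2646).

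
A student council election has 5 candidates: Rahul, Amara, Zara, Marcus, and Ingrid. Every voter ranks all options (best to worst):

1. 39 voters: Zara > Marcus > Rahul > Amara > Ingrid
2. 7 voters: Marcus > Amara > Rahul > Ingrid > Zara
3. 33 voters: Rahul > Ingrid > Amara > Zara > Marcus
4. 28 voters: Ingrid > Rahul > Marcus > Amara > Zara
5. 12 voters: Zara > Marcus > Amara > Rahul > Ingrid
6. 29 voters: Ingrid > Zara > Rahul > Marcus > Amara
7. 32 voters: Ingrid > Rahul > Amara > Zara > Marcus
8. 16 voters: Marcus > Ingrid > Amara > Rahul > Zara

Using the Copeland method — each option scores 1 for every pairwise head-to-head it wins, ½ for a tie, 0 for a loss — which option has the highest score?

Ingrid

Rahul: beats Amara, Zara, and Marcus; loses to Ingrid → score 3.
Amara: beats Zara; loses to Rahul, Marcus, and Ingrid → score 1.
Zara: beats Marcus; loses to Rahul, Amara, and Ingrid → score 1.
Marcus: beats Amara; loses to Rahul, Zara, and Ingrid → score 1.
Ingrid: beats Rahul, Amara, Zara, and Marcus → score 4.
Ingrid has the best pairwise record.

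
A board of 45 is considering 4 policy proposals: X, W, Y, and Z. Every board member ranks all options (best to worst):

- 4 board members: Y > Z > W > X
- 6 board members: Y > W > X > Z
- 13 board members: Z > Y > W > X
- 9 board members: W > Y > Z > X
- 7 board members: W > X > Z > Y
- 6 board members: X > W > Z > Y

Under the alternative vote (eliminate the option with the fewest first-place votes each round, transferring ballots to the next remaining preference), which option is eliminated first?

Round 1: X 6, W 16, Y 10, Z 13. Eliminate X.

X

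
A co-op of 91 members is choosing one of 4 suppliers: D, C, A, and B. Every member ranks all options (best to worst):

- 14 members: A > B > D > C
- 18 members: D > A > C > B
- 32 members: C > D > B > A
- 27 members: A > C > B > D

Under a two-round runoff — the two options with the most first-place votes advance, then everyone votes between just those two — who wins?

Round 1 first-place votes: D 18, C 32, A 41, B 0.
A and C advance.
Runoff: A is preferred to C by 59 voters; C by 32.
A wins the runoff.

A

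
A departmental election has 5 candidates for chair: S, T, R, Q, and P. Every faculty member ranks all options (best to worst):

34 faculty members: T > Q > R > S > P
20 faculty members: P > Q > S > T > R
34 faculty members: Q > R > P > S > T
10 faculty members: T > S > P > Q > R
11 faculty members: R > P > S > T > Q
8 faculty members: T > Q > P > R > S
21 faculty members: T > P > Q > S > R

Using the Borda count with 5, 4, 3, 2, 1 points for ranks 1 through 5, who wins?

S: 34·2 + 20·3 + 34·2 + 10·4 + 11·3 + 8·1 + 21·2 = 319
T: 34·5 + 20·2 + 34·1 + 10·5 + 11·2 + 8·5 + 21·5 = 461
R: 34·3 + 20·1 + 34·4 + 10·1 + 11·5 + 8·2 + 21·1 = 360
Q: 34·4 + 20·4 + 34·5 + 10·2 + 11·1 + 8·4 + 21·3 = 512
P: 34·1 + 20·5 + 34·3 + 10·3 + 11·4 + 8·3 + 21·4 = 418
Q has the highest Borda score (512).

Q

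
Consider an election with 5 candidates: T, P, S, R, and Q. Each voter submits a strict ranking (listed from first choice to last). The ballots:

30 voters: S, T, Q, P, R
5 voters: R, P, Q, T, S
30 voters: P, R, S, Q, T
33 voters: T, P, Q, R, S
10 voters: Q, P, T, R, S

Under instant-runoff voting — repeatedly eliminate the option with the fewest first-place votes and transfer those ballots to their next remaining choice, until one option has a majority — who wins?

T

Round 1: T 33, P 30, S 30, R 5, Q 10. Eliminate R.
Round 2: T 33, P 35, S 30, Q 10. Eliminate Q.
Round 3: T 33, P 45, S 30. Eliminate S.
Round 4: T 63, P 45. T has a majority.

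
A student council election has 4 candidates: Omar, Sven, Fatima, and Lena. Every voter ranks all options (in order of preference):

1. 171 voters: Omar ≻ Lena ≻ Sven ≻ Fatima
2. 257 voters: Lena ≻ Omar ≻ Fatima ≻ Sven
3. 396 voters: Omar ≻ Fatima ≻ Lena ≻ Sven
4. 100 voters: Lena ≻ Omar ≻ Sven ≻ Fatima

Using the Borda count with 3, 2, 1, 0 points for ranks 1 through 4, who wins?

Omar: 171·3 + 257·2 + 396·3 + 100·2 = 2415
Sven: 171·1 + 257·0 + 396·0 + 100·1 = 271
Fatima: 171·0 + 257·1 + 396·2 + 100·0 = 1049
Lena: 171·2 + 257·3 + 396·1 + 100·3 = 1809
Omar has the highest Borda score (2415).

Omar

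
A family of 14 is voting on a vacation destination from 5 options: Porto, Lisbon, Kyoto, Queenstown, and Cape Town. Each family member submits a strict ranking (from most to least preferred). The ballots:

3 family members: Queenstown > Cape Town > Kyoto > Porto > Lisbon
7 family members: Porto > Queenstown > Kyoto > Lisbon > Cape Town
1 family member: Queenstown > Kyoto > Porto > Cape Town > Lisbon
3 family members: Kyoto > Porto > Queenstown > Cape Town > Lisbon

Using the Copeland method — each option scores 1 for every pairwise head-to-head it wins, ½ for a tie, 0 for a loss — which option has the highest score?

Porto

Porto: beats Lisbon, Queenstown, and Cape Town; ties Kyoto → score 3.5.
Lisbon: ties Cape Town; loses to Porto, Kyoto, and Queenstown → score 0.5.
Kyoto: beats Lisbon and Cape Town; ties Porto; loses to Queenstown → score 2.5.
Queenstown: beats Lisbon, Kyoto, and Cape Town; loses to Porto → score 3.
Cape Town: ties Lisbon; loses to Porto, Kyoto, and Queenstown → score 0.5.
Porto has the best pairwise record.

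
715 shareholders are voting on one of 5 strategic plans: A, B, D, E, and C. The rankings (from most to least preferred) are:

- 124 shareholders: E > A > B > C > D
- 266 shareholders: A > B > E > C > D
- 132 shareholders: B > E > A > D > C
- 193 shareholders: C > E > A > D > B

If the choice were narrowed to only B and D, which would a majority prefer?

B

Voters preferring B to D: 522; preferring D to B: 193.
B wins the head-to-head.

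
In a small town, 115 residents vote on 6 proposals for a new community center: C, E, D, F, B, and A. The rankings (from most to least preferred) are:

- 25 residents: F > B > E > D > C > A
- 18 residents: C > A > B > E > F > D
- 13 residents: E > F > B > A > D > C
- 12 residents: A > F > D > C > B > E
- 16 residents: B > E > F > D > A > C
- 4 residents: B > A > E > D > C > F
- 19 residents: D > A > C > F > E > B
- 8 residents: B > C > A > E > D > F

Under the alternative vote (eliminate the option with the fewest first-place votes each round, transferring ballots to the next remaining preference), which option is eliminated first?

A

Round 1: C 18, E 13, D 19, F 25, B 28, A 12. Eliminate A.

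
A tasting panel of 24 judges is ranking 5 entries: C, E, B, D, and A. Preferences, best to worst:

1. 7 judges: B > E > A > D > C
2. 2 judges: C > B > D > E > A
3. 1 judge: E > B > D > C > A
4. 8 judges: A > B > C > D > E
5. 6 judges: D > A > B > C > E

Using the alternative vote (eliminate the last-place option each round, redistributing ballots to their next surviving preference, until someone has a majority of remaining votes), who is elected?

A

Round 1: C 2, E 1, B 7, D 6, A 8. Eliminate E.
Round 2: C 2, B 8, D 6, A 8. Eliminate C.
Round 3: B 10, D 6, A 8. Eliminate D.
Round 4: B 10, A 14. A has a majority.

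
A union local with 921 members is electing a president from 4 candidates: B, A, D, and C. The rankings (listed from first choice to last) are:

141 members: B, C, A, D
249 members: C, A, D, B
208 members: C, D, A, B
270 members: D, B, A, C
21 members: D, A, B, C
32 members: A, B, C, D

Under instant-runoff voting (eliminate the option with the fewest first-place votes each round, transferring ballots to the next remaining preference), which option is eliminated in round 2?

Round 1: B 141, A 32, D 291, C 457. Eliminate A.
Round 2: B 173, D 291, C 457. Eliminate B.

B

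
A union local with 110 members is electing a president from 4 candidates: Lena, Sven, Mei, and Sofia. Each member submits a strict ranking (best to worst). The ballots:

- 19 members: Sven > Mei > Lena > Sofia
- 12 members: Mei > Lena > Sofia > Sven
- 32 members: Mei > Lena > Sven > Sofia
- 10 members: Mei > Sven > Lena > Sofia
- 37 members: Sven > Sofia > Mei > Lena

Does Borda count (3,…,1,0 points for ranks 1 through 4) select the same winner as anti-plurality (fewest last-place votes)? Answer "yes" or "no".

Borda — scores: Lena 117, Sven 220, Mei 237, Sofia 86. Winner: Mei.
Anti-plurality — last-place votes: Lena 37, Sven 12, Mei 0, Sofia 61. Winner: Mei.
The two methods agree.

yes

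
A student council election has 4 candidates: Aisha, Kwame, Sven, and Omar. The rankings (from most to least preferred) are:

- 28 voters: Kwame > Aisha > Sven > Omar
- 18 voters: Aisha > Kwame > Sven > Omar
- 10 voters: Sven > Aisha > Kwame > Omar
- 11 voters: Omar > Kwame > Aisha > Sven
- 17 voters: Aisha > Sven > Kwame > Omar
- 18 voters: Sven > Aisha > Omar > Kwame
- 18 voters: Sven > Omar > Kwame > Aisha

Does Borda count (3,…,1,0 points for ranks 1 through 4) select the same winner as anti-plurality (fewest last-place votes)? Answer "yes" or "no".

Borda — scores: Aisha 228, Kwame 187, Sven 218, Omar 87. Winner: Aisha.
Anti-plurality — last-place votes: Aisha 18, Kwame 18, Sven 11, Omar 73. Winner: Sven.
The two methods disagree.

no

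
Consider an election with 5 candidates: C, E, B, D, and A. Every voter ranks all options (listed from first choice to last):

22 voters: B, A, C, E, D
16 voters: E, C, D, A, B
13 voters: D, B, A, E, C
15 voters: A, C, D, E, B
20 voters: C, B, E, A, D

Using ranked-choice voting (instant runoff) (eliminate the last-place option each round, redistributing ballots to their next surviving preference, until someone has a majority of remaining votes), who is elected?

Round 1: C 20, E 16, B 22, D 13, A 15. Eliminate D.
Round 2: C 20, E 16, B 35, A 15. Eliminate A.
Round 3: C 35, E 16, B 35. Eliminate E.
Round 4: C 51, B 35. C has a majority.

C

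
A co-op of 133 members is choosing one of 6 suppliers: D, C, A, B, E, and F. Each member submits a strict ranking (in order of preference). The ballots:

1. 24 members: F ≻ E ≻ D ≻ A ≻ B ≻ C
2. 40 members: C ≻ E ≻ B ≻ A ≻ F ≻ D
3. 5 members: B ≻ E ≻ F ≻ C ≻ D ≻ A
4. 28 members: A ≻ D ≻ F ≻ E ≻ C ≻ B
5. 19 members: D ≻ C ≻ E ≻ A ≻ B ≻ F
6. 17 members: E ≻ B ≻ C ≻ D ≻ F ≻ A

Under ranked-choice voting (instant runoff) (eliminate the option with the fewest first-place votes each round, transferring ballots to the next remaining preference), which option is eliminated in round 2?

Round 1: D 19, C 40, A 28, B 5, E 17, F 24. Eliminate B.
Round 2: D 19, C 40, A 28, E 22, F 24. Eliminate D.

D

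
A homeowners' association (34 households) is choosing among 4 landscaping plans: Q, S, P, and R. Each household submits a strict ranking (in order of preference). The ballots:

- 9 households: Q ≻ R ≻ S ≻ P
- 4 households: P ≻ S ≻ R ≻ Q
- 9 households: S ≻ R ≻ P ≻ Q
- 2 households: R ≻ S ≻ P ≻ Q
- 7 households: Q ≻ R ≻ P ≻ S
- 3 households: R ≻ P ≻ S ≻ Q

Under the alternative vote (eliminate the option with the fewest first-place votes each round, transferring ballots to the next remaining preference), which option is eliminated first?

Round 1: Q 16, S 9, P 4, R 5. Eliminate P.

P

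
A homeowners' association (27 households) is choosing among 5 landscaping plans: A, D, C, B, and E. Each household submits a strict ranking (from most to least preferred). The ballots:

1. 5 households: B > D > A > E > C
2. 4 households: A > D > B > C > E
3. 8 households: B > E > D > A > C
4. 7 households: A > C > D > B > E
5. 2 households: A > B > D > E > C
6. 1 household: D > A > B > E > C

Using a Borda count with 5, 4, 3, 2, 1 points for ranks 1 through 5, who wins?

B

A: 5·3 + 4·5 + 8·2 + 7·5 + 2·5 + 1·4 = 100
D: 5·4 + 4·4 + 8·3 + 7·3 + 2·3 + 1·5 = 92
C: 5·1 + 4·2 + 8·1 + 7·4 + 2·1 + 1·1 = 52
B: 5·5 + 4·3 + 8·5 + 7·2 + 2·4 + 1·3 = 102
E: 5·2 + 4·1 + 8·4 + 7·1 + 2·2 + 1·2 = 59
B has the highest Borda score (102).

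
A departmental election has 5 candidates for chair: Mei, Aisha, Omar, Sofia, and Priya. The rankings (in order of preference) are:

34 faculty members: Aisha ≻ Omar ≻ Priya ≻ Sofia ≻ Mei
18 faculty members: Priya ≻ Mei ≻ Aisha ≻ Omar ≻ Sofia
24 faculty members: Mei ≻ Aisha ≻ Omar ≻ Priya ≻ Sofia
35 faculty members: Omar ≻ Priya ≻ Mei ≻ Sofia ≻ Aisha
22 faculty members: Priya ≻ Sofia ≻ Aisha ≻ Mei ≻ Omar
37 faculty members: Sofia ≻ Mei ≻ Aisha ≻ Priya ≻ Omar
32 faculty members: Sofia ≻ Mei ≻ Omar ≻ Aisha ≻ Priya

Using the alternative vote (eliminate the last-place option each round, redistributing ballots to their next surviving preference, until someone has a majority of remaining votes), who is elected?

Priya

Round 1: Mei 24, Aisha 34, Omar 35, Sofia 69, Priya 40. Eliminate Mei.
Round 2: Aisha 58, Omar 35, Sofia 69, Priya 40. Eliminate Omar.
Round 3: Aisha 58, Sofia 69, Priya 75. Eliminate Aisha.
Round 4: Sofia 69, Priya 133. Priya has a majority.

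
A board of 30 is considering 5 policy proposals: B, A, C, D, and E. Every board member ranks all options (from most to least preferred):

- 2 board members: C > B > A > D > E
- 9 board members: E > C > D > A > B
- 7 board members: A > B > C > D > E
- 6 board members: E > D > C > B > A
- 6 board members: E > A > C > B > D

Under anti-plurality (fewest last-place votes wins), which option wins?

C

Last-place votes: B 9, A 6, C 0, D 6, E 9.
C is ranked last by the fewest voters, so C wins.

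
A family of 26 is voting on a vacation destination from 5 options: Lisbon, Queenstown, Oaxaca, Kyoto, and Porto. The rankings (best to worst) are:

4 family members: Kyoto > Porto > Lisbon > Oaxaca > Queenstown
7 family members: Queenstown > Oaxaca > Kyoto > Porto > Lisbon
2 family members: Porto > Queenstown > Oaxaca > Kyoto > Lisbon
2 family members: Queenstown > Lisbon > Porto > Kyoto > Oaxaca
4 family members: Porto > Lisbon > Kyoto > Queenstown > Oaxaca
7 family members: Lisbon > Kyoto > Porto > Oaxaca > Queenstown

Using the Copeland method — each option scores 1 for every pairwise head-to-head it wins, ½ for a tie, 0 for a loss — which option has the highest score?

Kyoto

Lisbon: beats Queenstown and Oaxaca; ties Kyoto; loses to Porto → score 2.5.
Queenstown: beats Oaxaca; loses to Lisbon, Kyoto, and Porto → score 1.
Oaxaca: loses to Lisbon, Queenstown, Kyoto, and Porto → score 0.
Kyoto: beats Queenstown, Oaxaca, and Porto; ties Lisbon → score 3.5.
Porto: beats Lisbon, Queenstown, and Oaxaca; loses to Kyoto → score 3.
Kyoto has the best pairwise record.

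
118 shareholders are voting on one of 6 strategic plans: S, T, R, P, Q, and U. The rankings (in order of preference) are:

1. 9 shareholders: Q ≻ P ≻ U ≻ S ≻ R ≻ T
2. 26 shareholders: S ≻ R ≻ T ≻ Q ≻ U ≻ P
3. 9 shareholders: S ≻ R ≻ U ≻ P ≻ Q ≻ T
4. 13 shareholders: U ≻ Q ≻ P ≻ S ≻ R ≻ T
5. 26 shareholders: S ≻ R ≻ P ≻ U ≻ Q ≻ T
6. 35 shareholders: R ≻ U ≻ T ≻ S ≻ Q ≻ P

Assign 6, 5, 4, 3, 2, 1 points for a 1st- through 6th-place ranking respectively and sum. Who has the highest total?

S: 9·3 + 26·6 + 9·6 + 13·3 + 26·6 + 35·3 = 537
T: 9·1 + 26·4 + 9·1 + 13·1 + 26·1 + 35·4 = 301
R: 9·2 + 26·5 + 9·5 + 13·2 + 26·5 + 35·6 = 559
P: 9·5 + 26·1 + 9·3 + 13·4 + 26·4 + 35·1 = 289
Q: 9·6 + 26·3 + 9·2 + 13·5 + 26·2 + 35·2 = 337
U: 9·4 + 26·2 + 9·4 + 13·6 + 26·3 + 35·5 = 455
R has the highest Borda score (559).

R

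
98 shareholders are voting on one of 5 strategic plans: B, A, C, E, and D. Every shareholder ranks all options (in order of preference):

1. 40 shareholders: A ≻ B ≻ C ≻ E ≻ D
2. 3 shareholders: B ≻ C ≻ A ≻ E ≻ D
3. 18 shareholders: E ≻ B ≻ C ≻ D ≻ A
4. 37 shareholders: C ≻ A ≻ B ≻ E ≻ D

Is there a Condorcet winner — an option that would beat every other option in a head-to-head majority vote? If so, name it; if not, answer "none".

none

Checking pairwise contests:
A beats B 77–21.
C beats A 58–40.
B beats C 61–37.
B beats E 80–18.
B beats D 98–0.
Every option loses at least one head-to-head, so there is no Condorcet winner.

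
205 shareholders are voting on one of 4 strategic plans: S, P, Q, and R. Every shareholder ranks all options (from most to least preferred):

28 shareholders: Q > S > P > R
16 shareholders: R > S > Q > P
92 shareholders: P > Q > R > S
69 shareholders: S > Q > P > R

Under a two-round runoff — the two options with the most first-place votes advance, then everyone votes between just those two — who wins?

Round 1 first-place votes: S 69, P 92, Q 28, R 16.
P and S advance.
Runoff: P is preferred to S by 92 voters; S by 113.
S wins the runoff.

S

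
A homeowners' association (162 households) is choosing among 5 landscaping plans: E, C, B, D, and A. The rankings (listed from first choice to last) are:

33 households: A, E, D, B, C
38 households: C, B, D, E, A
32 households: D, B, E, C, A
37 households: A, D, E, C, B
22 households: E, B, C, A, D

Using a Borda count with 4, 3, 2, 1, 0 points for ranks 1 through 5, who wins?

D

E: 33·3 + 38·1 + 32·2 + 37·2 + 22·4 = 363
C: 33·0 + 38·4 + 32·1 + 37·1 + 22·2 = 265
B: 33·1 + 38·3 + 32·3 + 37·0 + 22·3 = 309
D: 33·2 + 38·2 + 32·4 + 37·3 + 22·0 = 381
A: 33·4 + 38·0 + 32·0 + 37·4 + 22·1 = 302
D has the highest Borda score (381).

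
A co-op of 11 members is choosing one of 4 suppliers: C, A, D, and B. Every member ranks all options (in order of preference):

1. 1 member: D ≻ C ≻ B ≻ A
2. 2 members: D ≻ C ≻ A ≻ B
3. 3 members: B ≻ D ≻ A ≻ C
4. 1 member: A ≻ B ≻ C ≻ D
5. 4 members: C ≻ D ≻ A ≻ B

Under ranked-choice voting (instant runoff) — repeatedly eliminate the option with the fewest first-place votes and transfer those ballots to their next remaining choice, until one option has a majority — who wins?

C

Round 1: C 4, A 1, D 3, B 3. Eliminate A.
Round 2: C 4, D 3, B 4. Eliminate D.
Round 3: C 7, B 4. C has a majority.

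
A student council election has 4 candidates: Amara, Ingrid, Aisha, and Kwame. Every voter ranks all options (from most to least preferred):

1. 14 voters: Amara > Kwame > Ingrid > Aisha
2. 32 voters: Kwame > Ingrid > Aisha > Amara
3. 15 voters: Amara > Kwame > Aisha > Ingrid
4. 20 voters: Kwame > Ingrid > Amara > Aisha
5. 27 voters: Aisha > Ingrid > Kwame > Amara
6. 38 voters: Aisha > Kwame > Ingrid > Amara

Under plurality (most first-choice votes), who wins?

Aisha

First-place votes: Amara 29, Ingrid 0, Aisha 65, Kwame 52.
Aisha has the most first-place votes.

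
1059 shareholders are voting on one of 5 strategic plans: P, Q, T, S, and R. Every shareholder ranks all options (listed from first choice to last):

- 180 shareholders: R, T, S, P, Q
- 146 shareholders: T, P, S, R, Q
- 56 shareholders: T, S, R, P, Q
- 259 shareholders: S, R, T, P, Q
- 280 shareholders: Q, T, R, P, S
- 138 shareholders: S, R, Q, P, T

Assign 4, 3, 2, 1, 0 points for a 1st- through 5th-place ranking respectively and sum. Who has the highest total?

R

P: 180·1 + 146·3 + 56·1 + 259·1 + 280·1 + 138·1 = 1351
Q: 180·0 + 146·0 + 56·0 + 259·0 + 280·4 + 138·2 = 1396
T: 180·3 + 146·4 + 56·4 + 259·2 + 280·3 + 138·0 = 2706
S: 180·2 + 146·2 + 56·3 + 259·4 + 280·0 + 138·4 = 2408
R: 180·4 + 146·1 + 56·2 + 259·3 + 280·2 + 138·3 = 2729
R has the highest Borda score (2729).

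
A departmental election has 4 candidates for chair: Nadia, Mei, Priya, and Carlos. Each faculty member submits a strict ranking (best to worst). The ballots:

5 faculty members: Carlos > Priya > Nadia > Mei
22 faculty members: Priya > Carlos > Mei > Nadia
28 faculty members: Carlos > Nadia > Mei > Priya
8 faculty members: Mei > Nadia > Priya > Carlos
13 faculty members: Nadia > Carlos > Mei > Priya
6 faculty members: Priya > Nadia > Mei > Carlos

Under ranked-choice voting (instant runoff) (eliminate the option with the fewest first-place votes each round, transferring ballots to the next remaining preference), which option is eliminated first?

Round 1: Nadia 13, Mei 8, Priya 28, Carlos 33. Eliminate Mei.

Mei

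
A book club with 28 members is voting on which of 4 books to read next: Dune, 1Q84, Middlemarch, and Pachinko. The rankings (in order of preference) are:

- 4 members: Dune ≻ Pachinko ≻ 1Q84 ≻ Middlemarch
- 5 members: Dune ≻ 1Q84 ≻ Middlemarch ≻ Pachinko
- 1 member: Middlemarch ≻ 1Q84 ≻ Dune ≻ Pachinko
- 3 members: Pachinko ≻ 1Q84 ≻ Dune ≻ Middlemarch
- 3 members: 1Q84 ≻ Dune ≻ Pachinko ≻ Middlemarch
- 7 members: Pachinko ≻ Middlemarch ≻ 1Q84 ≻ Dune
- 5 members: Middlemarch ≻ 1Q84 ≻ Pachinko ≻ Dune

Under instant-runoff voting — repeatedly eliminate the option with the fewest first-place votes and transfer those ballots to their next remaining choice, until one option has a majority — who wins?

Pachinko

Round 1: Dune 9, 1Q84 3, Middlemarch 6, Pachinko 10. Eliminate 1Q84.
Round 2: Dune 12, Middlemarch 6, Pachinko 10. Eliminate Middlemarch.
Round 3: Dune 13, Pachinko 15. Pachinko has a majority.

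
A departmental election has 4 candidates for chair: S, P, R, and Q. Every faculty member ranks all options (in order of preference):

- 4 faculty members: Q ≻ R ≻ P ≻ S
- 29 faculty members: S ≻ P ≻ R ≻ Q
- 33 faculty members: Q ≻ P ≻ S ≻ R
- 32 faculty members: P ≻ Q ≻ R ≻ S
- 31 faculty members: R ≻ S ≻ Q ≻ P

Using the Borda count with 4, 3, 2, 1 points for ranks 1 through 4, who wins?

S: 4·1 + 29·4 + 33·2 + 32·1 + 31·3 = 311
P: 4·2 + 29·3 + 33·3 + 32·4 + 31·1 = 353
R: 4·3 + 29·2 + 33·1 + 32·2 + 31·4 = 291
Q: 4·4 + 29·1 + 33·4 + 32·3 + 31·2 = 335
P has the highest Borda score (353).

P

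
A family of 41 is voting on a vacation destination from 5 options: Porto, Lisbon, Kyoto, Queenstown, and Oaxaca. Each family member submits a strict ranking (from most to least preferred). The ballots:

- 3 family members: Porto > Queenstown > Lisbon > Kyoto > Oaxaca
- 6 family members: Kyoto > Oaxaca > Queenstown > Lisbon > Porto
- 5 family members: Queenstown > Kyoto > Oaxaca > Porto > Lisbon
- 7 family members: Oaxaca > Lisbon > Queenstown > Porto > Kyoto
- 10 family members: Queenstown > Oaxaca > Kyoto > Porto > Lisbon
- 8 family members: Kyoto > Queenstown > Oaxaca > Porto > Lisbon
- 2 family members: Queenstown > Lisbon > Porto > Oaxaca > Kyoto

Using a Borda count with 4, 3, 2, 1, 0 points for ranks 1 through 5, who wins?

Queenstown

Porto: 3·4 + 6·0 + 5·1 + 7·1 + 10·1 + 8·1 + 2·2 = 46
Lisbon: 3·2 + 6·1 + 5·0 + 7·3 + 10·0 + 8·0 + 2·3 = 39
Kyoto: 3·1 + 6·4 + 5·3 + 7·0 + 10·2 + 8·4 + 2·0 = 94
Queenstown: 3·3 + 6·2 + 5·4 + 7·2 + 10·4 + 8·3 + 2·4 = 127
Oaxaca: 3·0 + 6·3 + 5·2 + 7·4 + 10·3 + 8·2 + 2·1 = 104
Queenstown has the highest Borda score (127).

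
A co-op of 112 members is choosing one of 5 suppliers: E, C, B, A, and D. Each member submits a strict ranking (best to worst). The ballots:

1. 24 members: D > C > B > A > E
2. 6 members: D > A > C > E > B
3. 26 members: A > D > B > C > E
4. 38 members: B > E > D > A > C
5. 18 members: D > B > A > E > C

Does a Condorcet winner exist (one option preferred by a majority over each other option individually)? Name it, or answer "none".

D vs E: 74–38 for D.
D vs C: 112–0 for D.
D vs B: 74–38 for D.
D vs A: 86–26 for D.
D beats every other option head-to-head.

D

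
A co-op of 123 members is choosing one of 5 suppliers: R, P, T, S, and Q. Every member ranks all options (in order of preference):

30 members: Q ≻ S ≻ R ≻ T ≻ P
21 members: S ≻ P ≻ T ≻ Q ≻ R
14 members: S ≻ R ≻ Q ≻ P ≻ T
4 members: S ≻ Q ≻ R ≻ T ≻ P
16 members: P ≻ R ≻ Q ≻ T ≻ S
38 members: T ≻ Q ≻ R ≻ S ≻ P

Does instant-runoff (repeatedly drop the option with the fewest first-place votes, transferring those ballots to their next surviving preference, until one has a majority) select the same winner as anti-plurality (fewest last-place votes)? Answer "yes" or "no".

yes

Instant-runoff — R1 R 0, P 16, T 38, S 39, Q 30 (R out); R2 P 16, T 38, S 39, Q 30 (P out); R3 T 38, S 39, Q 46 (T out); R4 S 39, Q 84 (Q winner). Winner: Q.
Anti-plurality — last-place votes: R 21, P 72, T 14, S 16, Q 0. Winner: Q.
The two methods agree.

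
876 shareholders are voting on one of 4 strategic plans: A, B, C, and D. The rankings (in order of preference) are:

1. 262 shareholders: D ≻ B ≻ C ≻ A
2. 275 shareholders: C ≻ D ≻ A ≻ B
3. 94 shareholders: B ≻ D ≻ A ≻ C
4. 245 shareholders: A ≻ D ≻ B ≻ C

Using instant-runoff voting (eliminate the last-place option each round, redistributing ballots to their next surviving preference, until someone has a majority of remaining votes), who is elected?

D

Round 1: A 245, B 94, C 275, D 262. Eliminate B.
Round 2: A 245, C 275, D 356. Eliminate A.
Round 3: C 275, D 601. D has a majority.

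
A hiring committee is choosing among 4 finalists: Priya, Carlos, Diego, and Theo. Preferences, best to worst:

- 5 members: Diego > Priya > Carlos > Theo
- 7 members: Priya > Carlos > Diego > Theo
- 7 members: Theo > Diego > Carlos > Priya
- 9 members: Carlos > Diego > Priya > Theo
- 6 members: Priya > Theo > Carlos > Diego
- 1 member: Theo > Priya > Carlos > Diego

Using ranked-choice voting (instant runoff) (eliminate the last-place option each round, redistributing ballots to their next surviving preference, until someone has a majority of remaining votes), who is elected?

Round 1: Priya 13, Carlos 9, Diego 5, Theo 8. Eliminate Diego.
Round 2: Priya 18, Carlos 9, Theo 8. Priya has a majority.

Priya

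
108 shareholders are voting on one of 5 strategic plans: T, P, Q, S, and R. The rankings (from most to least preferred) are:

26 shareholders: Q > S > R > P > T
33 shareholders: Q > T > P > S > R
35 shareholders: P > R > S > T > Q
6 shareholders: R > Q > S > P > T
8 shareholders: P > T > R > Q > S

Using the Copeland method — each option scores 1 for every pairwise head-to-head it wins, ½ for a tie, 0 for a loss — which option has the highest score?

Q

T: loses to P, Q, S, and R → score 0.
P: beats T, S, and R; loses to Q → score 3.
Q: beats T, P, S, and R → score 4.
S: beats T and R; loses to P and Q → score 2.
R: beats T; loses to P, Q, and S → score 1.
Q has the best pairwise record.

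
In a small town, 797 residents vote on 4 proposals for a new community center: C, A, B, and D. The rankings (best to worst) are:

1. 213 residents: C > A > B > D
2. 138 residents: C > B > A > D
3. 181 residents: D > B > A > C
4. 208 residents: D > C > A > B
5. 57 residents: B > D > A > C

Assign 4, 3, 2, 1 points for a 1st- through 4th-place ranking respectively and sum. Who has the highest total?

C: 213·4 + 138·4 + 181·1 + 208·3 + 57·1 = 2266
A: 213·3 + 138·2 + 181·2 + 208·2 + 57·2 = 1807
B: 213·2 + 138·3 + 181·3 + 208·1 + 57·4 = 1819
D: 213·1 + 138·1 + 181·4 + 208·4 + 57·3 = 2078
C has the highest Borda score (2266).

C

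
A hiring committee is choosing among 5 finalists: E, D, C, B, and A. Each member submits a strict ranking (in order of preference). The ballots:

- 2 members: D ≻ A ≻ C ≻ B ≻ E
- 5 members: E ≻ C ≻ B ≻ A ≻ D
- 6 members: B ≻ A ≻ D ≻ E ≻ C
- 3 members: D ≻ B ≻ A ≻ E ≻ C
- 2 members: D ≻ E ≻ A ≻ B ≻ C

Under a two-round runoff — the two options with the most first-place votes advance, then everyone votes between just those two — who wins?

B

Round 1 first-place votes: E 5, D 7, C 0, B 6, A 0.
D and B advance.
Runoff: D is preferred to B by 7 voters; B by 11.
B wins the runoff.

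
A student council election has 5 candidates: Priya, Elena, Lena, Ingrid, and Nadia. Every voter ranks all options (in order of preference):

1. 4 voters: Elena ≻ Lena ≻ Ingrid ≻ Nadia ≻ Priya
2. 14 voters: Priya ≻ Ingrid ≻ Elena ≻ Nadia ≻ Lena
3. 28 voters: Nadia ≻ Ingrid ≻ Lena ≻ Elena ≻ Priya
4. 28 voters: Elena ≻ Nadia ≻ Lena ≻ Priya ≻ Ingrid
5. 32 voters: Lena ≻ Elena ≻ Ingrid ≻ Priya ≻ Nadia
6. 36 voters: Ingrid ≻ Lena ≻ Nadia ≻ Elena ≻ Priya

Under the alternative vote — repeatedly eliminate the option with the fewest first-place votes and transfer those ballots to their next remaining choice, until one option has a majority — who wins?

Round 1: Priya 14, Elena 32, Lena 32, Ingrid 36, Nadia 28. Eliminate Priya.
Round 2: Elena 32, Lena 32, Ingrid 50, Nadia 28. Eliminate Nadia.
Round 3: Elena 32, Lena 32, Ingrid 78. Ingrid has a majority.

Ingrid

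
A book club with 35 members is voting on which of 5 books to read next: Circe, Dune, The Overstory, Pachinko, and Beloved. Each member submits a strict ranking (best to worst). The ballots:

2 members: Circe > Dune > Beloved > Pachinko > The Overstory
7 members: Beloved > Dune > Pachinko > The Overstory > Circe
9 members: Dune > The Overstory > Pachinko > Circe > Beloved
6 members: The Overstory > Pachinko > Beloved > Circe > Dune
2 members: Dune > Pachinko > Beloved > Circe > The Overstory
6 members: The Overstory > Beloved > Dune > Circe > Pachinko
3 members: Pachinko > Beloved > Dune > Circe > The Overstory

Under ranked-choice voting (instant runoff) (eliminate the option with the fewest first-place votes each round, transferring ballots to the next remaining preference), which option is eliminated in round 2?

Round 1: Circe 2, Dune 11, The Overstory 12, Pachinko 3, Beloved 7. Eliminate Circe.
Round 2: Dune 13, The Overstory 12, Pachinko 3, Beloved 7. Eliminate Pachinko.

Pachinko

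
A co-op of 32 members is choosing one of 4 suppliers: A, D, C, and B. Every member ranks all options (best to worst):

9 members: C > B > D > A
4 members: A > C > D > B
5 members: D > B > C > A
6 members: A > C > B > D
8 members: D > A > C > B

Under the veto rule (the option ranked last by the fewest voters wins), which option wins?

Last-place votes: A 14, D 6, C 0, B 12.
C is ranked last by the fewest voters, so C wins.

C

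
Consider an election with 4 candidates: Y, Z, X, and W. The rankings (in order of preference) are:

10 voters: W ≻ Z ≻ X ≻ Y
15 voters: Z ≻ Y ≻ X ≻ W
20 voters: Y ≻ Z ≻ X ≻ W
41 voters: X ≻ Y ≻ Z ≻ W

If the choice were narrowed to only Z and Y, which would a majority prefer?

Voters preferring Z to Y: 25; preferring Y to Z: 61.
Y wins the head-to-head.

Y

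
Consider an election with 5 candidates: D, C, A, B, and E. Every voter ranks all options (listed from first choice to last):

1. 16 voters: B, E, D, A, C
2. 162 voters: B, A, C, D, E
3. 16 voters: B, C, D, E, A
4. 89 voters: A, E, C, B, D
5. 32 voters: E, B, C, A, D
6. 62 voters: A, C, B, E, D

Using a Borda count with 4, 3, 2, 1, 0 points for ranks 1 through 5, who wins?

A

D: 16·2 + 162·1 + 16·2 + 89·0 + 32·0 + 62·0 = 226
C: 16·0 + 162·2 + 16·3 + 89·2 + 32·2 + 62·3 = 800
A: 16·1 + 162·3 + 16·0 + 89·4 + 32·1 + 62·4 = 1138
B: 16·4 + 162·4 + 16·4 + 89·1 + 32·3 + 62·2 = 1085
E: 16·3 + 162·0 + 16·1 + 89·3 + 32·4 + 62·1 = 521
A has the highest Borda score (1138).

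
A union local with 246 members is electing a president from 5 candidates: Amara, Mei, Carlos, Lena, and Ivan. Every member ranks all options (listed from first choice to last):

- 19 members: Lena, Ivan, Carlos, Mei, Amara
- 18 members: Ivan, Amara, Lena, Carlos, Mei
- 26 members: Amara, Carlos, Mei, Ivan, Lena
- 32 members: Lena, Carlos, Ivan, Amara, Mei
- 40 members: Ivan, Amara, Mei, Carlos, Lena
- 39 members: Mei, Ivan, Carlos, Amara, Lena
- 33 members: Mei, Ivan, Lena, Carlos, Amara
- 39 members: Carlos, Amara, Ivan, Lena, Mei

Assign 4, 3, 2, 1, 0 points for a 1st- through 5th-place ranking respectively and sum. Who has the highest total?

Ivan

Amara: 19·0 + 18·3 + 26·4 + 32·1 + 40·3 + 39·1 + 33·0 + 39·3 = 466
Mei: 19·1 + 18·0 + 26·2 + 32·0 + 40·2 + 39·4 + 33·4 + 39·0 = 439
Carlos: 19·2 + 18·1 + 26·3 + 32·3 + 40·1 + 39·2 + 33·1 + 39·4 = 537
Lena: 19·4 + 18·2 + 26·0 + 32·4 + 40·0 + 39·0 + 33·2 + 39·1 = 345
Ivan: 19·3 + 18·4 + 26·1 + 32·2 + 40·4 + 39·3 + 33·3 + 39·2 = 673
Ivan has the highest Borda score (673).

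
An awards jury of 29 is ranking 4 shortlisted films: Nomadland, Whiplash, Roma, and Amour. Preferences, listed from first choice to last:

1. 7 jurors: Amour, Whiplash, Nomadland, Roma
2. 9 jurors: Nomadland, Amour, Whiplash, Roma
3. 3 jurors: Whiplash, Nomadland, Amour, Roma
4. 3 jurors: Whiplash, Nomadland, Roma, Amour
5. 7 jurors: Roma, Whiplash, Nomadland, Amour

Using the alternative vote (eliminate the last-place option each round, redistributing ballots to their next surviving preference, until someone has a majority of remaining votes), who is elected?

Nomadland

Round 1: Nomadland 9, Whiplash 6, Roma 7, Amour 7. Eliminate Whiplash.
Round 2: Nomadland 15, Roma 7, Amour 7. Nomadland has a majority.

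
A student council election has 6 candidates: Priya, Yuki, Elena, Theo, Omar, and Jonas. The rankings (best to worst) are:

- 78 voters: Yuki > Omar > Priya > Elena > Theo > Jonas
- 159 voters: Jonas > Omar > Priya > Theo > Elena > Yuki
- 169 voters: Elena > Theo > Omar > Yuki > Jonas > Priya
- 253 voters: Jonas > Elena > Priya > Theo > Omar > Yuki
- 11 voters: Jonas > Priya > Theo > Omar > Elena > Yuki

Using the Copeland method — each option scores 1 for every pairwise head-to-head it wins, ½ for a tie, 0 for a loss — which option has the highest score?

Jonas

Priya: beats Yuki and Theo; loses to Elena, Omar, and Jonas → score 2.
Yuki: loses to Priya, Elena, Theo, Omar, and Jonas → score 0.
Elena: beats Priya, Yuki, Theo, and Omar; loses to Jonas → score 4.
Theo: beats Yuki and Omar; loses to Priya, Elena, and Jonas → score 2.
Omar: beats Priya and Yuki; loses to Elena, Theo, and Jonas → score 2.
Jonas: beats Priya, Yuki, Elena, Theo, and Omar → score 5.
Jonas has the best pairwise record.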